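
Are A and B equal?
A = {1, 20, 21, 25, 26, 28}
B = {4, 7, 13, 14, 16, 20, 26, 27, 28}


Two sets are equal iff they have exactly the same elements.
A = {1, 20, 21, 25, 26, 28}
B = {4, 7, 13, 14, 16, 20, 26, 27, 28}
Differences: {1, 4, 7, 13, 14, 16, 21, 25, 27}
A ≠ B

No, A ≠ B


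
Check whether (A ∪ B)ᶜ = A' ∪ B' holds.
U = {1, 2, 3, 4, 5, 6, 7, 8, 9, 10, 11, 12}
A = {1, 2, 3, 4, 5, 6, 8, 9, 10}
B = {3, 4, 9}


LHS: A ∪ B = {1, 2, 3, 4, 5, 6, 8, 9, 10}
(A ∪ B)' = U \ (A ∪ B) = {7, 11, 12}
A' = {7, 11, 12}, B' = {1, 2, 5, 6, 7, 8, 10, 11, 12}
Claimed RHS: A' ∪ B' = {1, 2, 5, 6, 7, 8, 10, 11, 12}
Identity is INVALID: LHS = {7, 11, 12} but the RHS claimed here equals {1, 2, 5, 6, 7, 8, 10, 11, 12}. The correct form is (A ∪ B)' = A' ∩ B'.

Identity is invalid: (A ∪ B)' = {7, 11, 12} but A' ∪ B' = {1, 2, 5, 6, 7, 8, 10, 11, 12}. The correct De Morgan law is (A ∪ B)' = A' ∩ B'.


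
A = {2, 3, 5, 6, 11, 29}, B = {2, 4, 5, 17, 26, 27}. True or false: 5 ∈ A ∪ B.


A = {2, 3, 5, 6, 11, 29}, B = {2, 4, 5, 17, 26, 27}
A ∪ B = all elements in A or B
A ∪ B = {2, 3, 4, 5, 6, 11, 17, 26, 27, 29}
Checking if 5 ∈ A ∪ B
5 is in A ∪ B → True

5 ∈ A ∪ B


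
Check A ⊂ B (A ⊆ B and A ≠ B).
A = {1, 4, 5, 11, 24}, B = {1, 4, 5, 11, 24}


A ⊂ B requires: A ⊆ B AND A ≠ B.
A ⊆ B? Yes
A = B? Yes
A = B, so A is not a PROPER subset.

No, A is not a proper subset of B


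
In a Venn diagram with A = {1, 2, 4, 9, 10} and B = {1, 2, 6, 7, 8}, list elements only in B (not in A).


A = {1, 2, 4, 9, 10}
B = {1, 2, 6, 7, 8}
Region: only in B (not in A)
Elements: {6, 7, 8}

Elements only in B (not in A): {6, 7, 8}


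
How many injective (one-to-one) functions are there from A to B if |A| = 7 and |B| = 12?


An injection sends each of |A| = 7 inputs to a distinct output in B.
# injections = |B|·(|B|-1)·…·(|B|-|A|+1) = 12! / (12 - 7)!
= 12 × 11 × 10 × 9 × 8 × 7 × 6
= 3991680

Number of injections = 3991680


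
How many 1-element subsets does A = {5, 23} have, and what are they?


|A| = 2, so A has C(2,1) = 2 subsets of size 1.
Enumerate by choosing 1 elements from A at a time:
{5}, {23}

1-element subsets (2 total): {5}, {23}


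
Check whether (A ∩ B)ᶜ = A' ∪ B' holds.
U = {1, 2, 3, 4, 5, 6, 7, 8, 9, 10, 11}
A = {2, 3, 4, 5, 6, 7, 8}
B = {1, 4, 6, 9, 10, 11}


LHS: A ∩ B = {4, 6}
(A ∩ B)' = U \ (A ∩ B) = {1, 2, 3, 5, 7, 8, 9, 10, 11}
A' = {1, 9, 10, 11}, B' = {2, 3, 5, 7, 8}
Claimed RHS: A' ∪ B' = {1, 2, 3, 5, 7, 8, 9, 10, 11}
Identity is VALID: LHS = RHS = {1, 2, 3, 5, 7, 8, 9, 10, 11} ✓

Identity is valid. (A ∩ B)' = A' ∪ B' = {1, 2, 3, 5, 7, 8, 9, 10, 11}


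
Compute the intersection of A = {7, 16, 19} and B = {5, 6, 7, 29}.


A ∩ B = elements in both A and B
A = {7, 16, 19}
B = {5, 6, 7, 29}
A ∩ B = {7}

A ∩ B = {7}


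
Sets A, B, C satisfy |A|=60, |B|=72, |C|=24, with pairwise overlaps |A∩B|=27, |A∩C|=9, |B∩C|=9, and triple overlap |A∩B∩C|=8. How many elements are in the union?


|A∪B∪C| = |A|+|B|+|C| - |A∩B|-|A∩C|-|B∩C| + |A∩B∩C|
= 60+72+24 - 27-9-9 + 8
= 156 - 45 + 8
= 119

|A ∪ B ∪ C| = 119


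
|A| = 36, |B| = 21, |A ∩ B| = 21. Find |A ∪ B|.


|A ∪ B| = |A| + |B| - |A ∩ B|
= 36 + 21 - 21
= 36

|A ∪ B| = 36


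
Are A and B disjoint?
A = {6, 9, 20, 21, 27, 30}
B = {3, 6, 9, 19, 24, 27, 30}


Disjoint means A ∩ B = ∅.
A ∩ B = {6, 9, 27, 30}
A ∩ B ≠ ∅, so A and B are NOT disjoint.

No, A and B are not disjoint (A ∩ B = {6, 9, 27, 30})


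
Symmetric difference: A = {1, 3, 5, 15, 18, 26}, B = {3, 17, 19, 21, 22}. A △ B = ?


A △ B = (A \ B) ∪ (B \ A) = elements in exactly one of A or B
A \ B = {1, 5, 15, 18, 26}
B \ A = {17, 19, 21, 22}
A △ B = {1, 5, 15, 17, 18, 19, 21, 22, 26}

A △ B = {1, 5, 15, 17, 18, 19, 21, 22, 26}


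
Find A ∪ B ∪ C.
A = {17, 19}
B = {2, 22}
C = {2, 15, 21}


A ∪ B = {2, 17, 19, 22}
(A ∪ B) ∪ C = {2, 15, 17, 19, 21, 22}

A ∪ B ∪ C = {2, 15, 17, 19, 21, 22}


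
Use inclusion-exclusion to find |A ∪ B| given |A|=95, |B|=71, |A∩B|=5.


|A ∪ B| = |A| + |B| - |A ∩ B|
= 95 + 71 - 5
= 161

|A ∪ B| = 161


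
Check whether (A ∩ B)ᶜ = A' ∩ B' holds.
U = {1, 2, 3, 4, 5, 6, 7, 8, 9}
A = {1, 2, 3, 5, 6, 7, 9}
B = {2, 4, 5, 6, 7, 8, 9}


LHS: A ∩ B = {2, 5, 6, 7, 9}
(A ∩ B)' = U \ (A ∩ B) = {1, 3, 4, 8}
A' = {4, 8}, B' = {1, 3}
Claimed RHS: A' ∩ B' = ∅
Identity is INVALID: LHS = {1, 3, 4, 8} but the RHS claimed here equals ∅. The correct form is (A ∩ B)' = A' ∪ B'.

Identity is invalid: (A ∩ B)' = {1, 3, 4, 8} but A' ∩ B' = ∅. The correct De Morgan law is (A ∩ B)' = A' ∪ B'.


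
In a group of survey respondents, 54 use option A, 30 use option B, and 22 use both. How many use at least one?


|A ∪ B| = |A| + |B| - |A ∩ B|
= 54 + 30 - 22
= 62

|A ∪ B| = 62


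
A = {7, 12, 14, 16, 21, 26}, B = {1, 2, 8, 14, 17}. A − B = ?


A \ B = elements in A but not in B
A = {7, 12, 14, 16, 21, 26}
B = {1, 2, 8, 14, 17}
Remove from A any elements in B
A \ B = {7, 12, 16, 21, 26}

A \ B = {7, 12, 16, 21, 26}


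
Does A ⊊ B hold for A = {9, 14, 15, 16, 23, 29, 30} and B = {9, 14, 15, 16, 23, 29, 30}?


A ⊂ B requires: A ⊆ B AND A ≠ B.
A ⊆ B? Yes
A = B? Yes
A = B, so A is not a PROPER subset.

No, A is not a proper subset of B


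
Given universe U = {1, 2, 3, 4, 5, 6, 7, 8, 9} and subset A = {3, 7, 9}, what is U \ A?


Aᶜ = U \ A = elements in U but not in A
U = {1, 2, 3, 4, 5, 6, 7, 8, 9}
A = {3, 7, 9}
Aᶜ = {1, 2, 4, 5, 6, 8}

Aᶜ = {1, 2, 4, 5, 6, 8}


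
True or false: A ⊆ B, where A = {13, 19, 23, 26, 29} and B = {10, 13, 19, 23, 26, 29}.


A ⊆ B means every element of A is in B.
All elements of A are in B.
So A ⊆ B.

Yes, A ⊆ B


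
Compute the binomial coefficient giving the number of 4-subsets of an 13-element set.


C(n,k) = n! / (k!(n-k)!)
C(13,4) = 13! / (4!9!)
= 715

C(13,4) = 715


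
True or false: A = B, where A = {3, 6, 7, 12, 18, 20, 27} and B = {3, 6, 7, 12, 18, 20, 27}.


Two sets are equal iff they have exactly the same elements.
A = {3, 6, 7, 12, 18, 20, 27}
B = {3, 6, 7, 12, 18, 20, 27}
Same elements → A = B

Yes, A = B


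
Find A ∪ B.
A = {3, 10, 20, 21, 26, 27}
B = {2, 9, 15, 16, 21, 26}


A ∪ B = all elements in A or B (or both)
A = {3, 10, 20, 21, 26, 27}
B = {2, 9, 15, 16, 21, 26}
A ∪ B = {2, 3, 9, 10, 15, 16, 20, 21, 26, 27}

A ∪ B = {2, 3, 9, 10, 15, 16, 20, 21, 26, 27}


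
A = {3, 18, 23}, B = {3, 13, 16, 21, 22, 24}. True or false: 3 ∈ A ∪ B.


A = {3, 18, 23}, B = {3, 13, 16, 21, 22, 24}
A ∪ B = all elements in A or B
A ∪ B = {3, 13, 16, 18, 21, 22, 23, 24}
Checking if 3 ∈ A ∪ B
3 is in A ∪ B → True

3 ∈ A ∪ B


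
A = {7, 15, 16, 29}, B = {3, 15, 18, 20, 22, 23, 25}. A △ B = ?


A △ B = (A \ B) ∪ (B \ A) = elements in exactly one of A or B
A \ B = {7, 16, 29}
B \ A = {3, 18, 20, 22, 23, 25}
A △ B = {3, 7, 16, 18, 20, 22, 23, 25, 29}

A △ B = {3, 7, 16, 18, 20, 22, 23, 25, 29}


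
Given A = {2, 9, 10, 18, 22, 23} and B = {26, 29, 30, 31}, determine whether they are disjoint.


Disjoint means A ∩ B = ∅.
A ∩ B = ∅
A ∩ B = ∅, so A and B are disjoint.

Yes, A and B are disjoint


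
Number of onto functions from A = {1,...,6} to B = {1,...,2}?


n = |A| = 6, k = |B| = 2. Surjections via inclusion-exclusion:
S(n,k) = Σ(-1)^i × C(k,i) × (k-i)^n, i=0 to k
i=0: (-1)^0×C(2,0)×2^6 = 64
i=1: (-1)^1×C(2,1)×1^6 = -2
i=2: (-1)^2×C(2,2)×0^6 = 0
Total = 62

Number of surjections = 62


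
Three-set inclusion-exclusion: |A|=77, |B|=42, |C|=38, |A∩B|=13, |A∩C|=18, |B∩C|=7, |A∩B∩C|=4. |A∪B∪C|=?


|A∪B∪C| = |A|+|B|+|C| - |A∩B|-|A∩C|-|B∩C| + |A∩B∩C|
= 77+42+38 - 13-18-7 + 4
= 157 - 38 + 4
= 123

|A ∪ B ∪ C| = 123


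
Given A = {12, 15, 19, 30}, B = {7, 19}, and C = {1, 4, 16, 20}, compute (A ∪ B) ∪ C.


A ∪ B = {7, 12, 15, 19, 30}
(A ∪ B) ∪ C = {1, 4, 7, 12, 15, 16, 19, 20, 30}

A ∪ B ∪ C = {1, 4, 7, 12, 15, 16, 19, 20, 30}


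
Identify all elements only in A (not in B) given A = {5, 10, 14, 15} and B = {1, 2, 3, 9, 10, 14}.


A = {5, 10, 14, 15}
B = {1, 2, 3, 9, 10, 14}
Region: only in A (not in B)
Elements: {5, 15}

Elements only in A (not in B): {5, 15}


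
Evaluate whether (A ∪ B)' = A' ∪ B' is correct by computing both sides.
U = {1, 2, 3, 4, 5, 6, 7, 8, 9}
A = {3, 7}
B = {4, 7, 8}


LHS: A ∪ B = {3, 4, 7, 8}
(A ∪ B)' = U \ (A ∪ B) = {1, 2, 5, 6, 9}
A' = {1, 2, 4, 5, 6, 8, 9}, B' = {1, 2, 3, 5, 6, 9}
Claimed RHS: A' ∪ B' = {1, 2, 3, 4, 5, 6, 8, 9}
Identity is INVALID: LHS = {1, 2, 5, 6, 9} but the RHS claimed here equals {1, 2, 3, 4, 5, 6, 8, 9}. The correct form is (A ∪ B)' = A' ∩ B'.

Identity is invalid: (A ∪ B)' = {1, 2, 5, 6, 9} but A' ∪ B' = {1, 2, 3, 4, 5, 6, 8, 9}. The correct De Morgan law is (A ∪ B)' = A' ∩ B'.


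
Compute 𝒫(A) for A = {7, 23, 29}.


|A| = 3, so |P(A)| = 2^3 = 8
Enumerate subsets by cardinality (0 to 3):
∅, {7}, {23}, {29}, {7, 23}, {7, 29}, {23, 29}, {7, 23, 29}

P(A) has 8 subsets: ∅, {7}, {23}, {29}, {7, 23}, {7, 29}, {23, 29}, {7, 23, 29}


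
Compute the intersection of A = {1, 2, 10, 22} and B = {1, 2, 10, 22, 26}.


A ∩ B = elements in both A and B
A = {1, 2, 10, 22}
B = {1, 2, 10, 22, 26}
A ∩ B = {1, 2, 10, 22}

A ∩ B = {1, 2, 10, 22}


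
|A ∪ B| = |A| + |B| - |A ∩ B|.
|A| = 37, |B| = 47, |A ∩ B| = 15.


|A ∪ B| = |A| + |B| - |A ∩ B|
= 37 + 47 - 15
= 69

|A ∪ B| = 69


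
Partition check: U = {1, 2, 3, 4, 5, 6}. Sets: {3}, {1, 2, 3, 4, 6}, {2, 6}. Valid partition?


A partition requires: (1) non-empty parts, (2) pairwise disjoint, (3) union = U
Parts: {3}, {1, 2, 3, 4, 6}, {2, 6}
Union of parts: {1, 2, 3, 4, 6}
U = {1, 2, 3, 4, 5, 6}
All non-empty? True
Pairwise disjoint? False
Covers U? False

No, not a valid partition


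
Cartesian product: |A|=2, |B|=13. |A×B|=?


|A × B| = |A| × |B|
= 2 × 13
= 26

|A × B| = 26


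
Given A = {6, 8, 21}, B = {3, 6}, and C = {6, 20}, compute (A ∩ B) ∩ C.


A ∩ B = {6}
(A ∩ B) ∩ C = {6}

A ∩ B ∩ C = {6}


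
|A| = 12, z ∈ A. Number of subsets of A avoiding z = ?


Subsets of A avoiding z are subsets of A \ {z}, which has 11 elements.
Count = 2^(n-1) = 2^11
= 2048

Number of subsets avoiding z = 2048


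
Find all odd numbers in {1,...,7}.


Checking each candidate:
Condition: odd numbers in {1,...,7}
Result = {1, 3, 5, 7}

{1, 3, 5, 7}


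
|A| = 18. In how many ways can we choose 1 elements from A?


C(n,k) = n! / (k!(n-k)!)
C(18,1) = 18! / (1!17!)
= 18

C(18,1) = 18


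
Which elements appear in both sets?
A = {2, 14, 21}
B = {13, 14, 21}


A ∩ B = elements in both A and B
A = {2, 14, 21}
B = {13, 14, 21}
A ∩ B = {14, 21}

A ∩ B = {14, 21}


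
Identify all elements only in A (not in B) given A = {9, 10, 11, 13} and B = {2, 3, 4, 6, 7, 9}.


A = {9, 10, 11, 13}
B = {2, 3, 4, 6, 7, 9}
Region: only in A (not in B)
Elements: {10, 11, 13}

Elements only in A (not in B): {10, 11, 13}


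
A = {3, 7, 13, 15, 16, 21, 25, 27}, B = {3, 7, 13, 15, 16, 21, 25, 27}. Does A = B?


Two sets are equal iff they have exactly the same elements.
A = {3, 7, 13, 15, 16, 21, 25, 27}
B = {3, 7, 13, 15, 16, 21, 25, 27}
Same elements → A = B

Yes, A = B


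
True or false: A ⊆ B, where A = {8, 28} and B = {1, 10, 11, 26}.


A ⊆ B means every element of A is in B.
Elements in A not in B: {8, 28}
So A ⊄ B.

No, A ⊄ B


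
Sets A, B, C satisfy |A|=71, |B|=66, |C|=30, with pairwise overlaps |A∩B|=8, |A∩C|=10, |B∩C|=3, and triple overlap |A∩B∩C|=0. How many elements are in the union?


|A∪B∪C| = |A|+|B|+|C| - |A∩B|-|A∩C|-|B∩C| + |A∩B∩C|
= 71+66+30 - 8-10-3 + 0
= 167 - 21 + 0
= 146

|A ∪ B ∪ C| = 146


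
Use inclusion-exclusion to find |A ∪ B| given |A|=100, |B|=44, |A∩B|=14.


|A ∪ B| = |A| + |B| - |A ∩ B|
= 100 + 44 - 14
= 130

|A ∪ B| = 130


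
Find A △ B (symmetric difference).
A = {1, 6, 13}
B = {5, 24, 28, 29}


A △ B = (A \ B) ∪ (B \ A) = elements in exactly one of A or B
A \ B = {1, 6, 13}
B \ A = {5, 24, 28, 29}
A △ B = {1, 5, 6, 13, 24, 28, 29}

A △ B = {1, 5, 6, 13, 24, 28, 29}


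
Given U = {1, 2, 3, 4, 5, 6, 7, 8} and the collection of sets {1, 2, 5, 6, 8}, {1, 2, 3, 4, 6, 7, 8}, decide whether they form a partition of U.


A partition requires: (1) non-empty parts, (2) pairwise disjoint, (3) union = U
Parts: {1, 2, 5, 6, 8}, {1, 2, 3, 4, 6, 7, 8}
Union of parts: {1, 2, 3, 4, 5, 6, 7, 8}
U = {1, 2, 3, 4, 5, 6, 7, 8}
All non-empty? True
Pairwise disjoint? False
Covers U? True

No, not a valid partition


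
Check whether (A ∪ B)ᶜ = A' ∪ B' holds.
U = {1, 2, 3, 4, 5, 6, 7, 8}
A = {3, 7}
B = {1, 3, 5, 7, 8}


LHS: A ∪ B = {1, 3, 5, 7, 8}
(A ∪ B)' = U \ (A ∪ B) = {2, 4, 6}
A' = {1, 2, 4, 5, 6, 8}, B' = {2, 4, 6}
Claimed RHS: A' ∪ B' = {1, 2, 4, 5, 6, 8}
Identity is INVALID: LHS = {2, 4, 6} but the RHS claimed here equals {1, 2, 4, 5, 6, 8}. The correct form is (A ∪ B)' = A' ∩ B'.

Identity is invalid: (A ∪ B)' = {2, 4, 6} but A' ∪ B' = {1, 2, 4, 5, 6, 8}. The correct De Morgan law is (A ∪ B)' = A' ∩ B'.


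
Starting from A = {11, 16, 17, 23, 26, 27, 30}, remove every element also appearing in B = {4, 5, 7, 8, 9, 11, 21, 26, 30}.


A \ B = elements in A but not in B
A = {11, 16, 17, 23, 26, 27, 30}
B = {4, 5, 7, 8, 9, 11, 21, 26, 30}
Remove from A any elements in B
A \ B = {16, 17, 23, 27}

A \ B = {16, 17, 23, 27}


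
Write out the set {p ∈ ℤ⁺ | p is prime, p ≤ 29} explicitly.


Checking each candidate:
Condition: primes ≤ 29
Result = {2, 3, 5, 7, 11, 13, 17, 19, 23, 29}

{2, 3, 5, 7, 11, 13, 17, 19, 23, 29}


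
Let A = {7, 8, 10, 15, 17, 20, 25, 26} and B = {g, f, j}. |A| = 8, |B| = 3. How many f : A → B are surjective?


n = |A| = 8, k = |B| = 3. Surjections via inclusion-exclusion:
S(n,k) = Σ(-1)^i × C(k,i) × (k-i)^n, i=0 to k
i=0: (-1)^0×C(3,0)×3^8 = 6561
i=1: (-1)^1×C(3,1)×2^8 = -768
i=2: (-1)^2×C(3,2)×1^8 = 3
i=3: (-1)^3×C(3,3)×0^8 = 0
Total = 5796

Number of surjections = 5796


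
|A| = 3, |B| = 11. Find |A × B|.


|A × B| = |A| × |B|
= 3 × 11
= 33

|A × B| = 33


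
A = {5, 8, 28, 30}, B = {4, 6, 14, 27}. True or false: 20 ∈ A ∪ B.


A = {5, 8, 28, 30}, B = {4, 6, 14, 27}
A ∪ B = all elements in A or B
A ∪ B = {4, 5, 6, 8, 14, 27, 28, 30}
Checking if 20 ∈ A ∪ B
20 is not in A ∪ B → False

20 ∉ A ∪ B


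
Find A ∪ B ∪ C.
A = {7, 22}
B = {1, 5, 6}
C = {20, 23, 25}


A ∪ B = {1, 5, 6, 7, 22}
(A ∪ B) ∪ C = {1, 5, 6, 7, 20, 22, 23, 25}

A ∪ B ∪ C = {1, 5, 6, 7, 20, 22, 23, 25}


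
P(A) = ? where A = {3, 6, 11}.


|A| = 3, so |P(A)| = 2^3 = 8
Enumerate subsets by cardinality (0 to 3):
∅, {3}, {6}, {11}, {3, 6}, {3, 11}, {6, 11}, {3, 6, 11}

P(A) has 8 subsets: ∅, {3}, {6}, {11}, {3, 6}, {3, 11}, {6, 11}, {3, 6, 11}


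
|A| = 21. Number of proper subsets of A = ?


Total subsets = 2^n = 2^21 = 2097152
Proper subsets exclude the set itself: 2^n - 1
= 2097152 - 1
= 2097151

Number of proper subsets = 2097151


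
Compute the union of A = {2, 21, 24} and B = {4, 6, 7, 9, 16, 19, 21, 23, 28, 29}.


A ∪ B = all elements in A or B (or both)
A = {2, 21, 24}
B = {4, 6, 7, 9, 16, 19, 21, 23, 28, 29}
A ∪ B = {2, 4, 6, 7, 9, 16, 19, 21, 23, 24, 28, 29}

A ∪ B = {2, 4, 6, 7, 9, 16, 19, 21, 23, 24, 28, 29}


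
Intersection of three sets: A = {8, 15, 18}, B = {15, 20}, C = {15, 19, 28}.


A ∩ B = {15}
(A ∩ B) ∩ C = {15}

A ∩ B ∩ C = {15}


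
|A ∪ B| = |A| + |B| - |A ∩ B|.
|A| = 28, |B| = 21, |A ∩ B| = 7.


|A ∪ B| = |A| + |B| - |A ∩ B|
= 28 + 21 - 7
= 42

|A ∪ B| = 42


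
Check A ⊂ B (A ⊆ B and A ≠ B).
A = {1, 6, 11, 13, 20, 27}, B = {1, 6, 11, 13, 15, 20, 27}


A ⊂ B requires: A ⊆ B AND A ≠ B.
A ⊆ B? Yes
A = B? No
A ⊂ B: Yes (A is a proper subset of B)

Yes, A ⊂ B


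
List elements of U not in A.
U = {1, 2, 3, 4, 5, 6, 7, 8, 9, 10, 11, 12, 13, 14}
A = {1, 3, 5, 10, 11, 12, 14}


Aᶜ = U \ A = elements in U but not in A
U = {1, 2, 3, 4, 5, 6, 7, 8, 9, 10, 11, 12, 13, 14}
A = {1, 3, 5, 10, 11, 12, 14}
Aᶜ = {2, 4, 6, 7, 8, 9, 13}

Aᶜ = {2, 4, 6, 7, 8, 9, 13}


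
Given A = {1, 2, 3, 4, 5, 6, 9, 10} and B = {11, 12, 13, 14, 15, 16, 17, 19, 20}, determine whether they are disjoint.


Disjoint means A ∩ B = ∅.
A ∩ B = ∅
A ∩ B = ∅, so A and B are disjoint.

Yes, A and B are disjoint


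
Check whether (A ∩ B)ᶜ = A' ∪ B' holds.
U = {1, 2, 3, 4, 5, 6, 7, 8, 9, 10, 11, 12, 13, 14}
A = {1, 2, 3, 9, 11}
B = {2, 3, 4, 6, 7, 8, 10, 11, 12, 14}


LHS: A ∩ B = {2, 3, 11}
(A ∩ B)' = U \ (A ∩ B) = {1, 4, 5, 6, 7, 8, 9, 10, 12, 13, 14}
A' = {4, 5, 6, 7, 8, 10, 12, 13, 14}, B' = {1, 5, 9, 13}
Claimed RHS: A' ∪ B' = {1, 4, 5, 6, 7, 8, 9, 10, 12, 13, 14}
Identity is VALID: LHS = RHS = {1, 4, 5, 6, 7, 8, 9, 10, 12, 13, 14} ✓

Identity is valid. (A ∩ B)' = A' ∪ B' = {1, 4, 5, 6, 7, 8, 9, 10, 12, 13, 14}


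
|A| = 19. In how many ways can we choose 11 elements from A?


C(n,k) = n! / (k!(n-k)!)
C(19,11) = 19! / (11!8!)
= 75582

C(19,11) = 75582


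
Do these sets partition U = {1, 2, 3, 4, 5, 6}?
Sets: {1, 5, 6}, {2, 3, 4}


A partition requires: (1) non-empty parts, (2) pairwise disjoint, (3) union = U
Parts: {1, 5, 6}, {2, 3, 4}
Union of parts: {1, 2, 3, 4, 5, 6}
U = {1, 2, 3, 4, 5, 6}
All non-empty? True
Pairwise disjoint? True
Covers U? True

Yes, valid partition


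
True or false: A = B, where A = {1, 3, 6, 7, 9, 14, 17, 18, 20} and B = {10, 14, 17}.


Two sets are equal iff they have exactly the same elements.
A = {1, 3, 6, 7, 9, 14, 17, 18, 20}
B = {10, 14, 17}
Differences: {1, 3, 6, 7, 9, 10, 18, 20}
A ≠ B

No, A ≠ B


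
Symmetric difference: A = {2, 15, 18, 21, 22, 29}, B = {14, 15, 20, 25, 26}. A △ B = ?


A △ B = (A \ B) ∪ (B \ A) = elements in exactly one of A or B
A \ B = {2, 18, 21, 22, 29}
B \ A = {14, 20, 25, 26}
A △ B = {2, 14, 18, 20, 21, 22, 25, 26, 29}

A △ B = {2, 14, 18, 20, 21, 22, 25, 26, 29}


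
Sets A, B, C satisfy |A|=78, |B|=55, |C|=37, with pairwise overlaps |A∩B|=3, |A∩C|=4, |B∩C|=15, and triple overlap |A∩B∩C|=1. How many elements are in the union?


|A∪B∪C| = |A|+|B|+|C| - |A∩B|-|A∩C|-|B∩C| + |A∩B∩C|
= 78+55+37 - 3-4-15 + 1
= 170 - 22 + 1
= 149

|A ∪ B ∪ C| = 149


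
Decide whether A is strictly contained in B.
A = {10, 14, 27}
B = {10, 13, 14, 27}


A ⊂ B requires: A ⊆ B AND A ≠ B.
A ⊆ B? Yes
A = B? No
A ⊂ B: Yes (A is a proper subset of B)

Yes, A ⊂ B


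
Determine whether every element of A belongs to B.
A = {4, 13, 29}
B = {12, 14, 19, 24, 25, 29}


A ⊆ B means every element of A is in B.
Elements in A not in B: {4, 13}
So A ⊄ B.

No, A ⊄ B


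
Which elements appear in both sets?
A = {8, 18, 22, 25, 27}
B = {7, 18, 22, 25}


A ∩ B = elements in both A and B
A = {8, 18, 22, 25, 27}
B = {7, 18, 22, 25}
A ∩ B = {18, 22, 25}

A ∩ B = {18, 22, 25}


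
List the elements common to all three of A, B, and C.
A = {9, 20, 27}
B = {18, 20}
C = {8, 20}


A ∩ B = {20}
(A ∩ B) ∩ C = {20}

A ∩ B ∩ C = {20}


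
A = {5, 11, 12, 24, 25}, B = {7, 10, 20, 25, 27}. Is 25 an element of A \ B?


A = {5, 11, 12, 24, 25}, B = {7, 10, 20, 25, 27}
A \ B = elements in A but not in B
A \ B = {5, 11, 12, 24}
Checking if 25 ∈ A \ B
25 is not in A \ B → False

25 ∉ A \ B


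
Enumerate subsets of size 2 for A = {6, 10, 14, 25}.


|A| = 4, so A has C(4,2) = 6 subsets of size 2.
Enumerate by choosing 2 elements from A at a time:
{6, 10}, {6, 14}, {6, 25}, {10, 14}, {10, 25}, {14, 25}

2-element subsets (6 total): {6, 10}, {6, 14}, {6, 25}, {10, 14}, {10, 25}, {14, 25}


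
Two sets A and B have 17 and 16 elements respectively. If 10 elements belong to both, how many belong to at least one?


|A ∪ B| = |A| + |B| - |A ∩ B|
= 17 + 16 - 10
= 23

|A ∪ B| = 23


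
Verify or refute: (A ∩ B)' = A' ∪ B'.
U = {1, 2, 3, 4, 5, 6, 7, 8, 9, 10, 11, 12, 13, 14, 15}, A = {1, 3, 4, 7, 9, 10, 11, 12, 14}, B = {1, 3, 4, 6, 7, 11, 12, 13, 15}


LHS: A ∩ B = {1, 3, 4, 7, 11, 12}
(A ∩ B)' = U \ (A ∩ B) = {2, 5, 6, 8, 9, 10, 13, 14, 15}
A' = {2, 5, 6, 8, 13, 15}, B' = {2, 5, 8, 9, 10, 14}
Claimed RHS: A' ∪ B' = {2, 5, 6, 8, 9, 10, 13, 14, 15}
Identity is VALID: LHS = RHS = {2, 5, 6, 8, 9, 10, 13, 14, 15} ✓

Identity is valid. (A ∩ B)' = A' ∪ B' = {2, 5, 6, 8, 9, 10, 13, 14, 15}


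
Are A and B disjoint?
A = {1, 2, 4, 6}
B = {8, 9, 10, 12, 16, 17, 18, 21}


Disjoint means A ∩ B = ∅.
A ∩ B = ∅
A ∩ B = ∅, so A and B are disjoint.

Yes, A and B are disjoint


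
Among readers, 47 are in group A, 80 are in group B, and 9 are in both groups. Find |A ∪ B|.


|A ∪ B| = |A| + |B| - |A ∩ B|
= 47 + 80 - 9
= 118

|A ∪ B| = 118


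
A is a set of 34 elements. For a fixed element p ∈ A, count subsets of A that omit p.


Subsets of A avoiding p are subsets of A \ {p}, which has 33 elements.
Count = 2^(n-1) = 2^33
= 8589934592

Number of subsets avoiding p = 8589934592


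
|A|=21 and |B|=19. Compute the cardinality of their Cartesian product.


|A × B| = |A| × |B|
= 21 × 19
= 399

|A × B| = 399


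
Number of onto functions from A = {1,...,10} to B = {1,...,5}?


n = |A| = 10, k = |B| = 5. Surjections via inclusion-exclusion:
S(n,k) = Σ(-1)^i × C(k,i) × (k-i)^n, i=0 to k
i=0: (-1)^0×C(5,0)×5^10 = 9765625
i=1: (-1)^1×C(5,1)×4^10 = -5242880
i=2: (-1)^2×C(5,2)×3^10 = 590490
i=3: (-1)^3×C(5,3)×2^10 = -10240
i=4: (-1)^4×C(5,4)×1^10 = 5
i=5: (-1)^5×C(5,5)×0^10 = 0
Total = 5103000

Number of surjections = 5103000


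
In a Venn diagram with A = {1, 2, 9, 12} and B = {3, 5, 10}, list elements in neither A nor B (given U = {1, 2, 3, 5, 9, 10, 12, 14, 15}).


A = {1, 2, 9, 12}
B = {3, 5, 10}
Region: in neither A nor B (given U = {1, 2, 3, 5, 9, 10, 12, 14, 15})
Elements: {14, 15}

Elements in neither A nor B (given U = {1, 2, 3, 5, 9, 10, 12, 14, 15}): {14, 15}


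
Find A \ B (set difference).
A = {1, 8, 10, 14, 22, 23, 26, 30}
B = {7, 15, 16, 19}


A \ B = elements in A but not in B
A = {1, 8, 10, 14, 22, 23, 26, 30}
B = {7, 15, 16, 19}
Remove from A any elements in B
A \ B = {1, 8, 10, 14, 22, 23, 26, 30}

A \ B = {1, 8, 10, 14, 22, 23, 26, 30}


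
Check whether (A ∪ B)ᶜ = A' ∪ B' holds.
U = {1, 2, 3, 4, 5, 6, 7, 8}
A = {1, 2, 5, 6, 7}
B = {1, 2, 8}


LHS: A ∪ B = {1, 2, 5, 6, 7, 8}
(A ∪ B)' = U \ (A ∪ B) = {3, 4}
A' = {3, 4, 8}, B' = {3, 4, 5, 6, 7}
Claimed RHS: A' ∪ B' = {3, 4, 5, 6, 7, 8}
Identity is INVALID: LHS = {3, 4} but the RHS claimed here equals {3, 4, 5, 6, 7, 8}. The correct form is (A ∪ B)' = A' ∩ B'.

Identity is invalid: (A ∪ B)' = {3, 4} but A' ∪ B' = {3, 4, 5, 6, 7, 8}. The correct De Morgan law is (A ∪ B)' = A' ∩ B'.


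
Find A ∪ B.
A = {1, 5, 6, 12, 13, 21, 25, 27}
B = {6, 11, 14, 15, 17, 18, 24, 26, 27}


A ∪ B = all elements in A or B (or both)
A = {1, 5, 6, 12, 13, 21, 25, 27}
B = {6, 11, 14, 15, 17, 18, 24, 26, 27}
A ∪ B = {1, 5, 6, 11, 12, 13, 14, 15, 17, 18, 21, 24, 25, 26, 27}

A ∪ B = {1, 5, 6, 11, 12, 13, 14, 15, 17, 18, 21, 24, 25, 26, 27}


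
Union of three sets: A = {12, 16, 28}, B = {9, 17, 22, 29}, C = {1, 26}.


A ∪ B = {9, 12, 16, 17, 22, 28, 29}
(A ∪ B) ∪ C = {1, 9, 12, 16, 17, 22, 26, 28, 29}

A ∪ B ∪ C = {1, 9, 12, 16, 17, 22, 26, 28, 29}


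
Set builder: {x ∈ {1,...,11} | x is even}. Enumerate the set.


Checking each candidate:
Condition: even numbers in {1,...,11}
Result = {2, 4, 6, 8, 10}

{2, 4, 6, 8, 10}


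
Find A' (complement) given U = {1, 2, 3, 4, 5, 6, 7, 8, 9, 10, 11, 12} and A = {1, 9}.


Aᶜ = U \ A = elements in U but not in A
U = {1, 2, 3, 4, 5, 6, 7, 8, 9, 10, 11, 12}
A = {1, 9}
Aᶜ = {2, 3, 4, 5, 6, 7, 8, 10, 11, 12}

Aᶜ = {2, 3, 4, 5, 6, 7, 8, 10, 11, 12}


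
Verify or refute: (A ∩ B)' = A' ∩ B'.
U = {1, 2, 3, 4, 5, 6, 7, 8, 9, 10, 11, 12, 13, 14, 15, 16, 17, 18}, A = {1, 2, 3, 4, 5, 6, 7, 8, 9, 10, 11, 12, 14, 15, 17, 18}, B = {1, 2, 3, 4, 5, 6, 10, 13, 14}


LHS: A ∩ B = {1, 2, 3, 4, 5, 6, 10, 14}
(A ∩ B)' = U \ (A ∩ B) = {7, 8, 9, 11, 12, 13, 15, 16, 17, 18}
A' = {13, 16}, B' = {7, 8, 9, 11, 12, 15, 16, 17, 18}
Claimed RHS: A' ∩ B' = {16}
Identity is INVALID: LHS = {7, 8, 9, 11, 12, 13, 15, 16, 17, 18} but the RHS claimed here equals {16}. The correct form is (A ∩ B)' = A' ∪ B'.

Identity is invalid: (A ∩ B)' = {7, 8, 9, 11, 12, 13, 15, 16, 17, 18} but A' ∩ B' = {16}. The correct De Morgan law is (A ∩ B)' = A' ∪ B'.


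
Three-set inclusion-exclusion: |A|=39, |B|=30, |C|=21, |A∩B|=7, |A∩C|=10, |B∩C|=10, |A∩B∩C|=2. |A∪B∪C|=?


|A∪B∪C| = |A|+|B|+|C| - |A∩B|-|A∩C|-|B∩C| + |A∩B∩C|
= 39+30+21 - 7-10-10 + 2
= 90 - 27 + 2
= 65

|A ∪ B ∪ C| = 65


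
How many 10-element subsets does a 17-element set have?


C(n,k) = n! / (k!(n-k)!)
C(17,10) = 17! / (10!7!)
= 19448

C(17,10) = 19448


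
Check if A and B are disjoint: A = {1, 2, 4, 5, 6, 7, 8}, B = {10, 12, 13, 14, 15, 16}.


Disjoint means A ∩ B = ∅.
A ∩ B = ∅
A ∩ B = ∅, so A and B are disjoint.

Yes, A and B are disjoint


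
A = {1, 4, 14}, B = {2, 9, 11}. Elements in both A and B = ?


A = {1, 4, 14}
B = {2, 9, 11}
Region: in both A and B
Elements: ∅

Elements in both A and B: ∅


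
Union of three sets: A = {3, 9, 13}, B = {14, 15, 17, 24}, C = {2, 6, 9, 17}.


A ∪ B = {3, 9, 13, 14, 15, 17, 24}
(A ∪ B) ∪ C = {2, 3, 6, 9, 13, 14, 15, 17, 24}

A ∪ B ∪ C = {2, 3, 6, 9, 13, 14, 15, 17, 24}


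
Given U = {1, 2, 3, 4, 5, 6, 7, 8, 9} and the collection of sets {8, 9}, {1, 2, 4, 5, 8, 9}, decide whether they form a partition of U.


A partition requires: (1) non-empty parts, (2) pairwise disjoint, (3) union = U
Parts: {8, 9}, {1, 2, 4, 5, 8, 9}
Union of parts: {1, 2, 4, 5, 8, 9}
U = {1, 2, 3, 4, 5, 6, 7, 8, 9}
All non-empty? True
Pairwise disjoint? False
Covers U? False

No, not a valid partition


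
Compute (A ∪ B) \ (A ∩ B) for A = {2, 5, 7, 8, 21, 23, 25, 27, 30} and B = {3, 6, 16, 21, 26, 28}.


A △ B = (A \ B) ∪ (B \ A) = elements in exactly one of A or B
A \ B = {2, 5, 7, 8, 23, 25, 27, 30}
B \ A = {3, 6, 16, 26, 28}
A △ B = {2, 3, 5, 6, 7, 8, 16, 23, 25, 26, 27, 28, 30}

A △ B = {2, 3, 5, 6, 7, 8, 16, 23, 25, 26, 27, 28, 30}


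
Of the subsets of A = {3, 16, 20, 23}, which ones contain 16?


A subset of A contains 16 iff the remaining 3 elements form any subset of A \ {16}.
Count: 2^(n-1) = 2^3 = 8
Subsets containing 16: {16}, {3, 16}, {16, 20}, {16, 23}, {3, 16, 20}, {3, 16, 23}, {16, 20, 23}, {3, 16, 20, 23}

Subsets containing 16 (8 total): {16}, {3, 16}, {16, 20}, {16, 23}, {3, 16, 20}, {3, 16, 23}, {16, 20, 23}, {3, 16, 20, 23}


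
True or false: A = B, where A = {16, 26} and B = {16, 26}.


Two sets are equal iff they have exactly the same elements.
A = {16, 26}
B = {16, 26}
Same elements → A = B

Yes, A = B


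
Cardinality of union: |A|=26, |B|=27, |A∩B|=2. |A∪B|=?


|A ∪ B| = |A| + |B| - |A ∩ B|
= 26 + 27 - 2
= 51

|A ∪ B| = 51


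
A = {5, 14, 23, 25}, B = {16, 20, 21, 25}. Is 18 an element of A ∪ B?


A = {5, 14, 23, 25}, B = {16, 20, 21, 25}
A ∪ B = all elements in A or B
A ∪ B = {5, 14, 16, 20, 21, 23, 25}
Checking if 18 ∈ A ∪ B
18 is not in A ∪ B → False

18 ∉ A ∪ B


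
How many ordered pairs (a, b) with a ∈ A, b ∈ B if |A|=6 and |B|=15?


|A × B| = |A| × |B|
= 6 × 15
= 90

|A × B| = 90


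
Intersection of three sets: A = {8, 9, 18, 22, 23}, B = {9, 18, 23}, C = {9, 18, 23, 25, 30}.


A ∩ B = {9, 18, 23}
(A ∩ B) ∩ C = {9, 18, 23}

A ∩ B ∩ C = {9, 18, 23}


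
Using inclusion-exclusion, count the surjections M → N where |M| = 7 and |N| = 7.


n = |M| = 7, k = |N| = 7. Surjections via inclusion-exclusion:
S(n,k) = Σ(-1)^i × C(k,i) × (k-i)^n, i=0 to k
i=0: (-1)^0×C(7,0)×7^7 = 823543
i=1: (-1)^1×C(7,1)×6^7 = -1959552
i=2: (-1)^2×C(7,2)×5^7 = 1640625
i=3: (-1)^3×C(7,3)×4^7 = -573440
i=4: (-1)^4×C(7,4)×3^7 = 76545
i=5: (-1)^5×C(7,5)×2^7 = -2688
i=6: (-1)^6×C(7,6)×1^7 = 7
i=7: (-1)^7×C(7,7)×0^7 = 0
Total = 5040

Number of surjections = 5040


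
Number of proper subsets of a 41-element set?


Total subsets = 2^n = 2^41 = 2199023255552
Proper subsets exclude the set itself: 2^n - 1
= 2199023255552 - 1
= 2199023255551

Number of proper subsets = 2199023255551


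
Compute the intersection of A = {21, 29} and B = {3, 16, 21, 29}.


A ∩ B = elements in both A and B
A = {21, 29}
B = {3, 16, 21, 29}
A ∩ B = {21, 29}

A ∩ B = {21, 29}


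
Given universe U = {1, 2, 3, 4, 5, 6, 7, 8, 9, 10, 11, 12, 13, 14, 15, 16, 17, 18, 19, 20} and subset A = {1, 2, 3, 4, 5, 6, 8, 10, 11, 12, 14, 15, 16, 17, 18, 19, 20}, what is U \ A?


Aᶜ = U \ A = elements in U but not in A
U = {1, 2, 3, 4, 5, 6, 7, 8, 9, 10, 11, 12, 13, 14, 15, 16, 17, 18, 19, 20}
A = {1, 2, 3, 4, 5, 6, 8, 10, 11, 12, 14, 15, 16, 17, 18, 19, 20}
Aᶜ = {7, 9, 13}

Aᶜ = {7, 9, 13}


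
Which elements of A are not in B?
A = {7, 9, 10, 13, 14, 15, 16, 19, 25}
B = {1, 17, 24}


A \ B = elements in A but not in B
A = {7, 9, 10, 13, 14, 15, 16, 19, 25}
B = {1, 17, 24}
Remove from A any elements in B
A \ B = {7, 9, 10, 13, 14, 15, 16, 19, 25}

A \ B = {7, 9, 10, 13, 14, 15, 16, 19, 25}


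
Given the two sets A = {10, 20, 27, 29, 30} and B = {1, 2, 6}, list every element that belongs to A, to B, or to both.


A ∪ B = all elements in A or B (or both)
A = {10, 20, 27, 29, 30}
B = {1, 2, 6}
A ∪ B = {1, 2, 6, 10, 20, 27, 29, 30}

A ∪ B = {1, 2, 6, 10, 20, 27, 29, 30}


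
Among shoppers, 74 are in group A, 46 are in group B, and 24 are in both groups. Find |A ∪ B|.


|A ∪ B| = |A| + |B| - |A ∩ B|
= 74 + 46 - 24
= 96

|A ∪ B| = 96


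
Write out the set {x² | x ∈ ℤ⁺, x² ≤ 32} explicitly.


Checking each candidate:
Condition: positive perfect squares ≤ 32
Result = {1, 4, 9, 16, 25}

{1, 4, 9, 16, 25}


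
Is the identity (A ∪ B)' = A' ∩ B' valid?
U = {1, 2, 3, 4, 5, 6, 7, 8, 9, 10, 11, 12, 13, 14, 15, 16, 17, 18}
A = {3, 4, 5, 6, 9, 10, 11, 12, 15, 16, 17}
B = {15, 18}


LHS: A ∪ B = {3, 4, 5, 6, 9, 10, 11, 12, 15, 16, 17, 18}
(A ∪ B)' = U \ (A ∪ B) = {1, 2, 7, 8, 13, 14}
A' = {1, 2, 7, 8, 13, 14, 18}, B' = {1, 2, 3, 4, 5, 6, 7, 8, 9, 10, 11, 12, 13, 14, 16, 17}
Claimed RHS: A' ∩ B' = {1, 2, 7, 8, 13, 14}
Identity is VALID: LHS = RHS = {1, 2, 7, 8, 13, 14} ✓

Identity is valid. (A ∪ B)' = A' ∩ B' = {1, 2, 7, 8, 13, 14}


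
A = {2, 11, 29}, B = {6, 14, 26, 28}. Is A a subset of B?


A ⊆ B means every element of A is in B.
Elements in A not in B: {2, 11, 29}
So A ⊄ B.

No, A ⊄ B


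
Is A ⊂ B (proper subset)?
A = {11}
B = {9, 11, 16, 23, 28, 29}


A ⊂ B requires: A ⊆ B AND A ≠ B.
A ⊆ B? Yes
A = B? No
A ⊂ B: Yes (A is a proper subset of B)

Yes, A ⊂ B


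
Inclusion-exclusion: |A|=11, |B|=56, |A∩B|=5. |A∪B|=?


|A ∪ B| = |A| + |B| - |A ∩ B|
= 11 + 56 - 5
= 62

|A ∪ B| = 62


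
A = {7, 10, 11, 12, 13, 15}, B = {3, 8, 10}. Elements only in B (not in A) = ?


A = {7, 10, 11, 12, 13, 15}
B = {3, 8, 10}
Region: only in B (not in A)
Elements: {3, 8}

Elements only in B (not in A): {3, 8}


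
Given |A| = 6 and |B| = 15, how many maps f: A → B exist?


Each of |A| = 6 inputs maps to any of |B| = 15 outputs.
# functions = |B|^|A| = 15^6
= 11390625

Number of functions = 11390625


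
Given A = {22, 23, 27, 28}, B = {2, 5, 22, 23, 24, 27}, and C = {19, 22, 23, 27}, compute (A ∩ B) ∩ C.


A ∩ B = {22, 23, 27}
(A ∩ B) ∩ C = {22, 23, 27}

A ∩ B ∩ C = {22, 23, 27}


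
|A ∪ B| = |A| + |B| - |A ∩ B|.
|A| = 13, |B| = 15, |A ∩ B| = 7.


|A ∪ B| = |A| + |B| - |A ∩ B|
= 13 + 15 - 7
= 21

|A ∪ B| = 21


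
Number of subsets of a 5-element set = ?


Number of subsets = 2^n
= 2^5
= 32

|P(A)| = 32


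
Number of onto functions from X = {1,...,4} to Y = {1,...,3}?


n = |X| = 4, k = |Y| = 3. Surjections via inclusion-exclusion:
S(n,k) = Σ(-1)^i × C(k,i) × (k-i)^n, i=0 to k
i=0: (-1)^0×C(3,0)×3^4 = 81
i=1: (-1)^1×C(3,1)×2^4 = -48
i=2: (-1)^2×C(3,2)×1^4 = 3
i=3: (-1)^3×C(3,3)×0^4 = 0
Total = 36

Number of surjections = 36


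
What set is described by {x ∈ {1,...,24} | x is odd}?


Checking each candidate:
Condition: odd numbers in {1,...,24}
Result = {1, 3, 5, 7, 9, 11, 13, 15, 17, 19, 21, 23}

{1, 3, 5, 7, 9, 11, 13, 15, 17, 19, 21, 23}


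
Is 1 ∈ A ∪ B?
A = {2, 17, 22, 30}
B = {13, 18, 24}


A = {2, 17, 22, 30}, B = {13, 18, 24}
A ∪ B = all elements in A or B
A ∪ B = {2, 13, 17, 18, 22, 24, 30}
Checking if 1 ∈ A ∪ B
1 is not in A ∪ B → False

1 ∉ A ∪ B


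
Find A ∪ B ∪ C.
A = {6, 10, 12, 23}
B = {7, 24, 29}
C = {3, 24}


A ∪ B = {6, 7, 10, 12, 23, 24, 29}
(A ∪ B) ∪ C = {3, 6, 7, 10, 12, 23, 24, 29}

A ∪ B ∪ C = {3, 6, 7, 10, 12, 23, 24, 29}


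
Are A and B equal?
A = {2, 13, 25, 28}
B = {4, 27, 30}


Two sets are equal iff they have exactly the same elements.
A = {2, 13, 25, 28}
B = {4, 27, 30}
Differences: {2, 4, 13, 25, 27, 28, 30}
A ≠ B

No, A ≠ B


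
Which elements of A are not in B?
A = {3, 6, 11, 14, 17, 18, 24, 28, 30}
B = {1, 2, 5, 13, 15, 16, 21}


A \ B = elements in A but not in B
A = {3, 6, 11, 14, 17, 18, 24, 28, 30}
B = {1, 2, 5, 13, 15, 16, 21}
Remove from A any elements in B
A \ B = {3, 6, 11, 14, 17, 18, 24, 28, 30}

A \ B = {3, 6, 11, 14, 17, 18, 24, 28, 30}


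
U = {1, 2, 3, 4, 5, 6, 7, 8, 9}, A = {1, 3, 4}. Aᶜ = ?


Aᶜ = U \ A = elements in U but not in A
U = {1, 2, 3, 4, 5, 6, 7, 8, 9}
A = {1, 3, 4}
Aᶜ = {2, 5, 6, 7, 8, 9}

Aᶜ = {2, 5, 6, 7, 8, 9}


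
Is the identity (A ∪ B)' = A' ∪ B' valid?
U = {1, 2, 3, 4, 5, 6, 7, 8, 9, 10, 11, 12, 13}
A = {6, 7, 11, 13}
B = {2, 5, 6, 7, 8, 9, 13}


LHS: A ∪ B = {2, 5, 6, 7, 8, 9, 11, 13}
(A ∪ B)' = U \ (A ∪ B) = {1, 3, 4, 10, 12}
A' = {1, 2, 3, 4, 5, 8, 9, 10, 12}, B' = {1, 3, 4, 10, 11, 12}
Claimed RHS: A' ∪ B' = {1, 2, 3, 4, 5, 8, 9, 10, 11, 12}
Identity is INVALID: LHS = {1, 3, 4, 10, 12} but the RHS claimed here equals {1, 2, 3, 4, 5, 8, 9, 10, 11, 12}. The correct form is (A ∪ B)' = A' ∩ B'.

Identity is invalid: (A ∪ B)' = {1, 3, 4, 10, 12} but A' ∪ B' = {1, 2, 3, 4, 5, 8, 9, 10, 11, 12}. The correct De Morgan law is (A ∪ B)' = A' ∩ B'.


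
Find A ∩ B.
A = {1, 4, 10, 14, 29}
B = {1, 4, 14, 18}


A ∩ B = elements in both A and B
A = {1, 4, 10, 14, 29}
B = {1, 4, 14, 18}
A ∩ B = {1, 4, 14}

A ∩ B = {1, 4, 14}


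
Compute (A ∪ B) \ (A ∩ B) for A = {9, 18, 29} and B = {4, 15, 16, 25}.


A △ B = (A \ B) ∪ (B \ A) = elements in exactly one of A or B
A \ B = {9, 18, 29}
B \ A = {4, 15, 16, 25}
A △ B = {4, 9, 15, 16, 18, 25, 29}

A △ B = {4, 9, 15, 16, 18, 25, 29}


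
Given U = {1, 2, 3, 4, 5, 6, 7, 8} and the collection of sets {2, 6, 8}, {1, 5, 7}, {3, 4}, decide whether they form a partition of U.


A partition requires: (1) non-empty parts, (2) pairwise disjoint, (3) union = U
Parts: {2, 6, 8}, {1, 5, 7}, {3, 4}
Union of parts: {1, 2, 3, 4, 5, 6, 7, 8}
U = {1, 2, 3, 4, 5, 6, 7, 8}
All non-empty? True
Pairwise disjoint? True
Covers U? True

Yes, valid partition


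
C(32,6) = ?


C(n,k) = n! / (k!(n-k)!)
C(32,6) = 32! / (6!26!)
= 906192

C(32,6) = 906192


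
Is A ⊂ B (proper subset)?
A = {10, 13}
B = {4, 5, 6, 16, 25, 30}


A ⊂ B requires: A ⊆ B AND A ≠ B.
A ⊆ B? No
A ⊄ B, so A is not a proper subset.

No, A is not a proper subset of B


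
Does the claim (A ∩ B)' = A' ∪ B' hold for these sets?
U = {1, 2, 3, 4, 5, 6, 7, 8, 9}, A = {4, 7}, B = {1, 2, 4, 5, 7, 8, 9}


LHS: A ∩ B = {4, 7}
(A ∩ B)' = U \ (A ∩ B) = {1, 2, 3, 5, 6, 8, 9}
A' = {1, 2, 3, 5, 6, 8, 9}, B' = {3, 6}
Claimed RHS: A' ∪ B' = {1, 2, 3, 5, 6, 8, 9}
Identity is VALID: LHS = RHS = {1, 2, 3, 5, 6, 8, 9} ✓

Identity is valid. (A ∩ B)' = A' ∪ B' = {1, 2, 3, 5, 6, 8, 9}


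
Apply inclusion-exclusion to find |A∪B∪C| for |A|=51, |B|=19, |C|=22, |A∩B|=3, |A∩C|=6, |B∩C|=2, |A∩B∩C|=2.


|A∪B∪C| = |A|+|B|+|C| - |A∩B|-|A∩C|-|B∩C| + |A∩B∩C|
= 51+19+22 - 3-6-2 + 2
= 92 - 11 + 2
= 83

|A ∪ B ∪ C| = 83


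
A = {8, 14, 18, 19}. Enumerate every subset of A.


|A| = 4, so |P(A)| = 2^4 = 16
Enumerate subsets by cardinality (0 to 4):
∅, {8}, {14}, {18}, {19}, {8, 14}, {8, 18}, {8, 19}, {14, 18}, {14, 19}, {18, 19}, {8, 14, 18}, {8, 14, 19}, {8, 18, 19}, {14, 18, 19}, {8, 14, 18, 19}

P(A) has 16 subsets: ∅, {8}, {14}, {18}, {19}, {8, 14}, {8, 18}, {8, 19}, {14, 18}, {14, 19}, {18, 19}, {8, 14, 18}, {8, 14, 19}, {8, 18, 19}, {14, 18, 19}, {8, 14, 18, 19}


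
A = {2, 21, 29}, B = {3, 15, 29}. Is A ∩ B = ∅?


Disjoint means A ∩ B = ∅.
A ∩ B = {29}
A ∩ B ≠ ∅, so A and B are NOT disjoint.

No, A and B are not disjoint (A ∩ B = {29})


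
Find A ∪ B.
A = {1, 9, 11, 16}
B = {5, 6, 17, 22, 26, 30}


A ∪ B = all elements in A or B (or both)
A = {1, 9, 11, 16}
B = {5, 6, 17, 22, 26, 30}
A ∪ B = {1, 5, 6, 9, 11, 16, 17, 22, 26, 30}

A ∪ B = {1, 5, 6, 9, 11, 16, 17, 22, 26, 30}


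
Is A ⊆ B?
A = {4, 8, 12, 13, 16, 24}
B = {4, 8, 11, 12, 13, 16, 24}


A ⊆ B means every element of A is in B.
All elements of A are in B.
So A ⊆ B.

Yes, A ⊆ B


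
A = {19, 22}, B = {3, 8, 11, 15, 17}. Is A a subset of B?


A ⊆ B means every element of A is in B.
Elements in A not in B: {19, 22}
So A ⊄ B.

No, A ⊄ B


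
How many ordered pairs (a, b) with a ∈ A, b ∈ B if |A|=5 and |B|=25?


|A × B| = |A| × |B|
= 5 × 25
= 125

|A × B| = 125


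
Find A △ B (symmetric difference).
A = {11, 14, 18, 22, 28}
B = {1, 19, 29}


A △ B = (A \ B) ∪ (B \ A) = elements in exactly one of A or B
A \ B = {11, 14, 18, 22, 28}
B \ A = {1, 19, 29}
A △ B = {1, 11, 14, 18, 19, 22, 28, 29}

A △ B = {1, 11, 14, 18, 19, 22, 28, 29}


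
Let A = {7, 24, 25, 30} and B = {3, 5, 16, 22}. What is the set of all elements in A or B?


A ∪ B = all elements in A or B (or both)
A = {7, 24, 25, 30}
B = {3, 5, 16, 22}
A ∪ B = {3, 5, 7, 16, 22, 24, 25, 30}

A ∪ B = {3, 5, 7, 16, 22, 24, 25, 30}


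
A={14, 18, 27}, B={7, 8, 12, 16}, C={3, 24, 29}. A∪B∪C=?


A ∪ B = {7, 8, 12, 14, 16, 18, 27}
(A ∪ B) ∪ C = {3, 7, 8, 12, 14, 16, 18, 24, 27, 29}

A ∪ B ∪ C = {3, 7, 8, 12, 14, 16, 18, 24, 27, 29}


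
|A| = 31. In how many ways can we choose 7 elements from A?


C(n,k) = n! / (k!(n-k)!)
C(31,7) = 31! / (7!24!)
= 2629575

C(31,7) = 2629575


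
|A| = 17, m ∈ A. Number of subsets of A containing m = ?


Subsets of A containing m correspond to subsets of A \ {m}, which has 16 elements.
Count = 2^(n-1) = 2^16
= 65536

Number of subsets containing m = 65536


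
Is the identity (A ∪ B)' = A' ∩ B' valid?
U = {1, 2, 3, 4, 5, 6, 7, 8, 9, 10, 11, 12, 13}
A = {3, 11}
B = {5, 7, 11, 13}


LHS: A ∪ B = {3, 5, 7, 11, 13}
(A ∪ B)' = U \ (A ∪ B) = {1, 2, 4, 6, 8, 9, 10, 12}
A' = {1, 2, 4, 5, 6, 7, 8, 9, 10, 12, 13}, B' = {1, 2, 3, 4, 6, 8, 9, 10, 12}
Claimed RHS: A' ∩ B' = {1, 2, 4, 6, 8, 9, 10, 12}
Identity is VALID: LHS = RHS = {1, 2, 4, 6, 8, 9, 10, 12} ✓

Identity is valid. (A ∪ B)' = A' ∩ B' = {1, 2, 4, 6, 8, 9, 10, 12}


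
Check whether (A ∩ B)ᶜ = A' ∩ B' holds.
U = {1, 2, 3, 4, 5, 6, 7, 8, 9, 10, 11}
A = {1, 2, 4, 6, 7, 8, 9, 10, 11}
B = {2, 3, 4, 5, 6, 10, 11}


LHS: A ∩ B = {2, 4, 6, 10, 11}
(A ∩ B)' = U \ (A ∩ B) = {1, 3, 5, 7, 8, 9}
A' = {3, 5}, B' = {1, 7, 8, 9}
Claimed RHS: A' ∩ B' = ∅
Identity is INVALID: LHS = {1, 3, 5, 7, 8, 9} but the RHS claimed here equals ∅. The correct form is (A ∩ B)' = A' ∪ B'.

Identity is invalid: (A ∩ B)' = {1, 3, 5, 7, 8, 9} but A' ∩ B' = ∅. The correct De Morgan law is (A ∩ B)' = A' ∪ B'.
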